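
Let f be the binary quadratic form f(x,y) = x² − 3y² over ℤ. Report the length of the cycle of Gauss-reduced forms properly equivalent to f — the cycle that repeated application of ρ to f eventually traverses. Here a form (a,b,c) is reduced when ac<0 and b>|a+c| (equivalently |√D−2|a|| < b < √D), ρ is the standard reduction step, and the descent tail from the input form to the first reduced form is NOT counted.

D = 12, ⌊√D⌋ = 3
descent: ρ → (-3,0,1)
descent: ρ → (1,2,-2)  [lands on river]
river: ρ → (-2,2,1)
ρ-cycle length = 2 (tail of 2 descent steps not counted)

2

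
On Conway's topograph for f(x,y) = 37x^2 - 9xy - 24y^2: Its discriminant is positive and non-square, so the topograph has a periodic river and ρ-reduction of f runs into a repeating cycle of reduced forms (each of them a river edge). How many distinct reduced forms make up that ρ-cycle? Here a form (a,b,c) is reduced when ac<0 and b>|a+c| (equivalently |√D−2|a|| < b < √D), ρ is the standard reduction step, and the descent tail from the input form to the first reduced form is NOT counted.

D = 3633, ⌊√D⌋ = 60
descent: ρ → (-24,57,4)  [lands on river]
river: ρ → (4,55,-38)
river: ρ → (-38,21,21)
river: ρ → (21,21,-38)
river: ρ → (-38,55,4)
river: ρ → (4,57,-24)
river: ρ → (-24,39,22)
river: ρ → (22,49,-14)
river: ρ → (-14,35,43)
river: ρ → (43,51,-6)
river: ρ → (-6,57,16)
river: ρ → (16,39,-33)
river: ρ → (-33,27,22)
river: ρ → (22,17,-38)
river: ρ → (-38,59,1)
river: ρ → (1,59,-38)
river: ρ → (-38,17,22)
river: ρ → (22,27,-33)
river: ρ → (-33,39,16)
river: ρ → (16,57,-6)
river: ρ → (-6,51,43)
river: ρ → (43,35,-14)
river: ρ → (-14,49,22)
river: ρ → (22,39,-24)
ρ-cycle length = 24 (tail of 1 descent step not counted)

24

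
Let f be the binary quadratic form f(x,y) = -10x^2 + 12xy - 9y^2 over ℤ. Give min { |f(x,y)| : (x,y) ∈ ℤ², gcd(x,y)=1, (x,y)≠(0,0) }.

translate: b→8 (≡-12 mod 20), so (10,-12,9)→(10,8,7)
flip: (10,8,7)→(7,-8,10)
translate: b→6 (≡-8 mod 14), so (7,-8,10)→(7,6,9)
reduced (well bottom): (7,6,9) with a≤c, −a<b≤a
well minimum |f| = |-7| = 7 (negative-definite)

7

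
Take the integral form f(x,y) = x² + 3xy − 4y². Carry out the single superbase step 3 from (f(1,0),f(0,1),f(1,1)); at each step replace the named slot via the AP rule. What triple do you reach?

start (1,-4,0) = (f(1,0),f(0,1),f(1,1))
replace slot 3: 2·(1+(-4)) − 0 = -6 → (1,-4,-6)

1,-4,-6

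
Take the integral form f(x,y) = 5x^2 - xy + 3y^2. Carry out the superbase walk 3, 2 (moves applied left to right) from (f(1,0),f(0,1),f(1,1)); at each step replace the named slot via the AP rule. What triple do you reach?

start (5,3,7) = (f(1,0),f(0,1),f(1,1))
replace slot 3: 2·(5+3) − 7 = 9 → (5,3,9)
replace slot 2: 2·(5+9) − 3 = 25 → (5,25,9)

5,25,9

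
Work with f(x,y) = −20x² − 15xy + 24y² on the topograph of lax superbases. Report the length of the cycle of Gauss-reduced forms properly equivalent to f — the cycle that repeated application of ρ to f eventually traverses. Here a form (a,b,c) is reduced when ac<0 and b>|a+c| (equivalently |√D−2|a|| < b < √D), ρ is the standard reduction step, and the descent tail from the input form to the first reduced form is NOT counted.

D = 2145, ⌊√D⌋ = 46
descent: ρ → (24,15,-20)  [lands on river]
river: ρ → (-20,25,19)
river: ρ → (19,13,-26)
river: ρ → (-26,39,6)
river: ρ → (6,45,-5)
river: ρ → (-5,45,6)
river: ρ → (6,39,-26)
river: ρ → (-26,13,19)
river: ρ → (19,25,-20)
river: ρ → (-20,15,24)
river: ρ → (24,33,-11)
river: ρ → (-11,33,24)
ρ-cycle length = 12 (tail of 1 descent step not counted)

12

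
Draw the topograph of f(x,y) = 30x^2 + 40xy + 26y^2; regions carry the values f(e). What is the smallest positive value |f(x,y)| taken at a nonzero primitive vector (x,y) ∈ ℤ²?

translate: b→-20 (≡40 mod 60), so (30,40,26)→(30,-20,16)
flip: (30,-20,16)→(16,20,30)
translate: b→-12 (≡20 mod 32), so (16,20,30)→(16,-12,26)
reduced (well bottom): (16,-12,26) with a≤c, −a<b≤a
well minimum = a = 16

16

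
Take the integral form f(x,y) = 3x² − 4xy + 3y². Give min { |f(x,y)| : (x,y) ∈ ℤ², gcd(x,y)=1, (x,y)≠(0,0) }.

translate: b→2 (≡-4 mod 6), so (3,-4,3)→(3,2,2)
flip: (3,2,2)→(2,-2,3)
translate: b→2 (≡-2 mod 4), so (2,-2,3)→(2,2,3)
reduced (well bottom): (2,2,3) with a≤c, −a<b≤a
well minimum = a = 2

2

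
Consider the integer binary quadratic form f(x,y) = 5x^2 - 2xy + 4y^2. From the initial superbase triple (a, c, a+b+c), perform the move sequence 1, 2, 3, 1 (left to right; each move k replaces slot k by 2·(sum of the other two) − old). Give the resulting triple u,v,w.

start (5,4,7) = (f(1,0),f(0,1),f(1,1))
replace slot 1: 2·(4+7) − 5 = 17 → (17,4,7)
replace slot 2: 2·(17+7) − 4 = 44 → (17,44,7)
replace slot 3: 2·(17+44) − 7 = 115 → (17,44,115)
replace slot 1: 2·(44+115) − 17 = 301 → (301,44,115)

301,44,115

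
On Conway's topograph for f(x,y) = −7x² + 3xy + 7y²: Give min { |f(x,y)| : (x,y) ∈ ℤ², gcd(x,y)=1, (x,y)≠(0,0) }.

river: ρ → (7,11,-3)
river: ρ → (-3,13,3)
river: ρ → (3,11,-7)
river: ρ → (-7,3,7)
closes: descent 0, river 4
min |a| on river = 3

3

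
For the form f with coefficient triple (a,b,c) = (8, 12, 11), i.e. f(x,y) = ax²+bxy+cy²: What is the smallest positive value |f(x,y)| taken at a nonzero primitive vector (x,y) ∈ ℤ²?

translate: b→-4 (≡12 mod 16), so (8,12,11)→(8,-4,7)
flip: (8,-4,7)→(7,4,8)
reduced (well bottom): (7,4,8) with a≤c, −a<b≤a
well minimum = a = 7

7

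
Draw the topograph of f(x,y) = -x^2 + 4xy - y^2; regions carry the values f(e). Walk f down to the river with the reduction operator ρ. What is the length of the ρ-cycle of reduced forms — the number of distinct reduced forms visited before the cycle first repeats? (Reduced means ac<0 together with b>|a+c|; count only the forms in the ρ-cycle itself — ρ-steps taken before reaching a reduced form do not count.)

D = 12, ⌊√D⌋ = 3
descent: ρ → (-1,2,2)  [lands on river]
river: ρ → (2,2,-1)
ρ-cycle length = 2 (tail of 1 descent step not counted)

2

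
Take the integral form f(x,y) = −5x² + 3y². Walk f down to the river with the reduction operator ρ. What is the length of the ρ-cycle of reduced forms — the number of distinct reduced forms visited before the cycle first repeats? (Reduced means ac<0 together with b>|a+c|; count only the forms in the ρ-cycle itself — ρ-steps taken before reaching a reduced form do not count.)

D = 60, ⌊√D⌋ = 7
descent: ρ → (3,6,-2)  [lands on river]
river: ρ → (-2,6,3)
ρ-cycle length = 2 (tail of 1 descent step not counted)

2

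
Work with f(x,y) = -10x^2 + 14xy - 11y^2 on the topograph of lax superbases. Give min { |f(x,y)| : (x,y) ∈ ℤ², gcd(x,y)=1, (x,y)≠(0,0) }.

translate: b→6 (≡-14 mod 20), so (10,-14,11)→(10,6,7)
flip: (10,6,7)→(7,-6,10)
reduced (well bottom): (7,-6,10) with a≤c, −a<b≤a
well minimum |f| = |-7| = 7 (negative-definite)

7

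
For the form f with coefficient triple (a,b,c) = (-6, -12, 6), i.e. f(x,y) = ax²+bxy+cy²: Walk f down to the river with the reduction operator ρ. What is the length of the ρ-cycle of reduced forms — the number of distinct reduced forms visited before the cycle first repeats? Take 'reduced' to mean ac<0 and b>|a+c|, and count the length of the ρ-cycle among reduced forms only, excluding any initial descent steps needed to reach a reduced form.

D = 288, ⌊√D⌋ = 16
descent: ρ → (6,12,-6)  [lands on river]
river: ρ → (-6,12,6)
ρ-cycle length = 2 (tail of 1 descent step not counted)

2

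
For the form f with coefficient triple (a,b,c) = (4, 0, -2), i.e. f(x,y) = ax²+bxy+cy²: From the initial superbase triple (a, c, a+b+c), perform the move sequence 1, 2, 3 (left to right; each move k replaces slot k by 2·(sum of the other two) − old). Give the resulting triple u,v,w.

start (4,-2,2) = (f(1,0),f(0,1),f(1,1))
replace slot 1: 2·((-2)+2) − 4 = -4 → (-4,-2,2)
replace slot 2: 2·((-4)+2) − (-2) = -2 → (-4,-2,2)
replace slot 3: 2·((-4)+(-2)) − 2 = -14 → (-4,-2,-14)

-4,-2,-14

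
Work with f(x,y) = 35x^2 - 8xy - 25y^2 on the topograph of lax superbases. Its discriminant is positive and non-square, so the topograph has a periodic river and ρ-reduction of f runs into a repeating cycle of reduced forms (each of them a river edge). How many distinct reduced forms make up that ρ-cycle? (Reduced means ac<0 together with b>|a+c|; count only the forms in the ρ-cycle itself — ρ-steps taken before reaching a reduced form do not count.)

D = 3564, ⌊√D⌋ = 59
descent: ρ → (-25,58,2)  [lands on river]
river: ρ → (2,58,-25)
river: ρ → (-25,42,18)
river: ρ → (18,30,-37)
river: ρ → (-37,44,11)
river: ρ → (11,44,-37)
river: ρ → (-37,30,18)
river: ρ → (18,42,-25)
ρ-cycle length = 8 (tail of 1 descent step not counted)

8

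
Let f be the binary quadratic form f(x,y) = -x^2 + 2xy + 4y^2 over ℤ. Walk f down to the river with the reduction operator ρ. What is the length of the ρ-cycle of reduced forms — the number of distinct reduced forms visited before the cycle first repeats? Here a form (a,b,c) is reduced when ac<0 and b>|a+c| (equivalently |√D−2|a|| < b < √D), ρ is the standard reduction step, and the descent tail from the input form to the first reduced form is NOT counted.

D = 20, ⌊√D⌋ = 4
descent: ρ → (4,-2,-1)
descent: ρ → (-1,4,1)  [lands on river]
river: ρ → (1,4,-1)
ρ-cycle length = 2 (tail of 2 descent steps not counted)

2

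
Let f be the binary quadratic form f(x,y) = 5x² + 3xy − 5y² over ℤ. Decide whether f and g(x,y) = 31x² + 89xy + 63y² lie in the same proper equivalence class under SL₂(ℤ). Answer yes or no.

D₁ = 109, D₂ = 109
river cycle of f (length 14): (-5, 7, 3), (3, 5, -7), (-7, 9, 1), (1, 9, -7), (-7, 5, 3), (3, 7, -5), (-5, 3, 5), (5, 7, -3), (-3, 5, 7), (7, 9, -1), … (4 more)
river cycle of g (length 14): (5, 3, -5), (-5, 7, 3), (3, 5, -7), (-7, 9, 1), (1, 9, -7), (-7, 5, 3), (3, 7, -5), (-5, 3, 5), (5, 7, -3), (-3, 5, 7), … (4 more)
cycles coincide ⇒ equivalent

yes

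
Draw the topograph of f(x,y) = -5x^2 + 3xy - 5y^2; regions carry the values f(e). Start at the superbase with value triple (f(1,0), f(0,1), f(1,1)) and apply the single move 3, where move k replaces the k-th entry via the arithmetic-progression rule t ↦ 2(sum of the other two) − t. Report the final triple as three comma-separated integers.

start (-5,-5,-7) = (f(1,0),f(0,1),f(1,1))
replace slot 3: 2·((-5)+(-5)) − (-7) = -13 → (-5,-5,-13)

-5,-5,-13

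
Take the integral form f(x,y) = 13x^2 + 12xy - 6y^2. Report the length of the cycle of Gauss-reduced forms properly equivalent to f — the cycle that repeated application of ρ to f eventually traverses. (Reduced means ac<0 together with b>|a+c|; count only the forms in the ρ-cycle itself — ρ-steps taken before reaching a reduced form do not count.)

D = 456, ⌊√D⌋ = 21
river: ρ → (-6,12,13)
river: ρ → (13,14,-5)
river: ρ → (-5,16,10)
river: ρ → (10,4,-11)
river: ρ → (-11,18,3)
river: ρ → (3,18,-11)
river: ρ → (-11,4,10)
river: ρ → (10,16,-5)
river: ρ → (-5,14,13)
river: ρ → (13,12,-6)
ρ-cycle length = 10 (tail of 0 descent steps not counted)

10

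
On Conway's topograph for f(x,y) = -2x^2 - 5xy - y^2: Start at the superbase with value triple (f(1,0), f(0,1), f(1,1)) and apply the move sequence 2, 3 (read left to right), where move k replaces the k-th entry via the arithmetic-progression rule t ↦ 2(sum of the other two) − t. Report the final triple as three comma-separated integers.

start (-2,-1,-8) = (f(1,0),f(0,1),f(1,1))
replace slot 2: 2·((-2)+(-8)) − (-1) = -19 → (-2,-19,-8)
replace slot 3: 2·((-2)+(-19)) − (-8) = -34 → (-2,-19,-34)

-2,-19,-34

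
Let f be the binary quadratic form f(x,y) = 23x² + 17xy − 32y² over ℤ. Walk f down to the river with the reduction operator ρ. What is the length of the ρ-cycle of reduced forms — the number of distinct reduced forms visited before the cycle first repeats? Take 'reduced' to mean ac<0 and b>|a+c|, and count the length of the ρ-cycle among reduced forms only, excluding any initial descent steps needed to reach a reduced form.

D = 3233, ⌊√D⌋ = 56
river: ρ → (-32,47,8)
river: ρ → (8,49,-26)
river: ρ → (-26,55,2)
river: ρ → (2,53,-53)
river: ρ → (-53,53,2)
river: ρ → (2,55,-26)
river: ρ → (-26,49,8)
river: ρ → (8,47,-32)
river: ρ → (-32,17,23)
river: ρ → (23,29,-26)
river: ρ → (-26,23,26)
river: ρ → (26,29,-23)
river: ρ → (-23,17,32)
river: ρ → (32,47,-8)
river: ρ → (-8,49,26)
river: ρ → (26,55,-2)
river: ρ → (-2,53,53)
river: ρ → (53,53,-2)
river: ρ → (-2,55,26)
river: ρ → (26,49,-8)
river: ρ → (-8,47,32)
river: ρ → (32,17,-23)
river: ρ → (-23,29,26)
river: ρ → (26,23,-26)
river: ρ → (-26,29,23)
river: ρ → (23,17,-32)
ρ-cycle length = 26 (tail of 0 descent steps not counted)

26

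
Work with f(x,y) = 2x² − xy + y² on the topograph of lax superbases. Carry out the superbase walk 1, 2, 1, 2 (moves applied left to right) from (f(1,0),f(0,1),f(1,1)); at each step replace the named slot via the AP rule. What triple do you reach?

start (2,1,2) = (f(1,0),f(0,1),f(1,1))
replace slot 1: 2·(1+2) − 2 = 4 → (4,1,2)
replace slot 2: 2·(4+2) − 1 = 11 → (4,11,2)
replace slot 1: 2·(11+2) − 4 = 22 → (22,11,2)
replace slot 2: 2·(22+2) − 11 = 37 → (22,37,2)

22,37,2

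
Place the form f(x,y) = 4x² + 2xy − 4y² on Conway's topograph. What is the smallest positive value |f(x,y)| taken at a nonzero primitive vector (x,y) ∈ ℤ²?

river: ρ → (-4,6,2)
river: ρ → (2,6,-4)
river: ρ → (-4,2,4)
river: ρ → (4,6,-2)
river: ρ → (-2,6,4)
river: ρ → (4,2,-4)
closes: descent 0, river 6
min |a| on river = 2

2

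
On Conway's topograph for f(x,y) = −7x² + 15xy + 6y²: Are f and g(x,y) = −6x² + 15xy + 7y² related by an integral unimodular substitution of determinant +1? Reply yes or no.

D₁ = 393, D₂ = 393
river cycle of f (length 16): (6, 9, -13), (-13, 17, 2), (2, 19, -4), (-4, 13, 14), (14, 15, -3), (-3, 15, 14), (14, 13, -4), (-4, 19, 2), (2, 17, -13), (-13, 9, 6), … (6 more)
river cycle of g (length 16): (7, 13, -8), (-8, 19, 1), (1, 19, -8), (-8, 13, 7), (7, 15, -6), (-6, 9, 13), (13, 17, -2), (-2, 19, 4), (4, 13, -14), (-14, 15, 3), … (6 more)
cycles differ ⇒ inequivalent

no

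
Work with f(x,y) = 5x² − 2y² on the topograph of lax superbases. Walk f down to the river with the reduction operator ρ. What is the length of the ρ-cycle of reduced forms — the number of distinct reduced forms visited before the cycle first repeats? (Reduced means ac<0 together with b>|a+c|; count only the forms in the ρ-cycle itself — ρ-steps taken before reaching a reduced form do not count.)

D = 40, ⌊√D⌋ = 6
descent: ρ → (-2,4,3)  [lands on river]
river: ρ → (3,2,-3)
river: ρ → (-3,4,2)
river: ρ → (2,4,-3)
river: ρ → (-3,2,3)
river: ρ → (3,4,-2)
ρ-cycle length = 6 (tail of 1 descent step not counted)

6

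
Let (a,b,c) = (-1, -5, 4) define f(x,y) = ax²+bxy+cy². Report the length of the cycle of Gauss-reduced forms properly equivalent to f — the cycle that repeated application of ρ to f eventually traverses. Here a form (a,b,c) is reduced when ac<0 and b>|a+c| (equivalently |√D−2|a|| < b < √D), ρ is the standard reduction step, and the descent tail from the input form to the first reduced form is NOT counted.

D = 41, ⌊√D⌋ = 6
descent: ρ → (4,5,-1)  [lands on river]
river: ρ → (-1,5,4)
river: ρ → (4,3,-2)
river: ρ → (-2,5,2)
river: ρ → (2,3,-4)
river: ρ → (-4,5,1)
river: ρ → (1,5,-4)
river: ρ → (-4,3,2)
river: ρ → (2,5,-2)
river: ρ → (-2,3,4)
ρ-cycle length = 10 (tail of 1 descent step not counted)

10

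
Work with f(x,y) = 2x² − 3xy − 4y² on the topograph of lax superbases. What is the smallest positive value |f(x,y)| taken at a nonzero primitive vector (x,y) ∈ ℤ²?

descent: ρ → (-4,3,2)  [lands on river]
river: ρ → (2,5,-2)
river: ρ → (-2,3,4)
river: ρ → (4,5,-1)
river: ρ → (-1,5,4)
river: ρ → (4,3,-2)
river: ρ → (-2,5,2)
river: ρ → (2,3,-4)
river: ρ → (-4,5,1)
river: ρ → (1,5,-4)
closes: descent 1, river 10
min |a| on river = 1

1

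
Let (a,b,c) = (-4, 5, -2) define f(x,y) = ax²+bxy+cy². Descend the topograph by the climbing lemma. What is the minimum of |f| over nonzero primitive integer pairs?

translate: b→3 (≡-5 mod 8), so (4,-5,2)→(4,3,1)
flip: (4,3,1)→(1,-3,4)
translate: b→1 (≡-3 mod 2), so (1,-3,4)→(1,1,2)
reduced (well bottom): (1,1,2) with a≤c, −a<b≤a
well minimum |f| = |-1| = 1 (negative-definite)

1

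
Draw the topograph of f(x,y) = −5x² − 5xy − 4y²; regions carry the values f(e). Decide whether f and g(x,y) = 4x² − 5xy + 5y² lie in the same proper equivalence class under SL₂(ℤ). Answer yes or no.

D₁ = -55, D₂ = -55
f is negative-definite; reduce −f:
−f: flip: (5,5,4)→(4,-5,5)
−f: translate: b→3 (≡-5 mod 8), so (4,-5,5)→(4,3,4)
−f: reduced (well bottom): (4,3,4) with a≤c, −a<b≤a
flip sign back: reduced form of f is (-4,-3,-4)
g: translate: b→3 (≡-5 mod 8), so (4,-5,5)→(4,3,4)
g: reduced (well bottom): (4,3,4) with a≤c, −a<b≤a
reduced forms (-4, -3, -4) vs (4, 3, 4) ⇒ inequivalent

no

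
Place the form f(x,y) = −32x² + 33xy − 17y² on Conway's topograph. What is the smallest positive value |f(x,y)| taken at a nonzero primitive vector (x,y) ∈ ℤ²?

translate: b→31 (≡-33 mod 64), so (32,-33,17)→(32,31,16)
flip: (32,31,16)→(16,-31,32)
translate: b→1 (≡-31 mod 32), so (16,-31,32)→(16,1,17)
reduced (well bottom): (16,1,17) with a≤c, −a<b≤a
well minimum |f| = |-16| = 16 (negative-definite)

16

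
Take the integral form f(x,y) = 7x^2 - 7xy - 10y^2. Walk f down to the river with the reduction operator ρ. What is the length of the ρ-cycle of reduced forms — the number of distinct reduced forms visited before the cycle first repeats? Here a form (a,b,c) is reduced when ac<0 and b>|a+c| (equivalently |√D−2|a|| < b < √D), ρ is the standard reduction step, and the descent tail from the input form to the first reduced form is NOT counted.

D = 329, ⌊√D⌋ = 18
descent: ρ → (-10,7,7)  [lands on river]
river: ρ → (7,7,-10)
river: ρ → (-10,13,4)
river: ρ → (4,11,-13)
river: ρ → (-13,15,2)
river: ρ → (2,17,-5)
river: ρ → (-5,13,8)
river: ρ → (8,3,-10)
river: ρ → (-10,17,1)
river: ρ → (1,17,-10)
river: ρ → (-10,3,8)
river: ρ → (8,13,-5)
river: ρ → (-5,17,2)
river: ρ → (2,15,-13)
river: ρ → (-13,11,4)
river: ρ → (4,13,-10)
ρ-cycle length = 16 (tail of 1 descent step not counted)

16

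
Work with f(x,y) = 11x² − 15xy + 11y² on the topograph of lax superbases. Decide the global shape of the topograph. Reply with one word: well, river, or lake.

D = b²−4ac = (-15)² − 4·11·11 = -259
D < 0 ⇒ definite ⇒ every region one sign ⇒ single well

well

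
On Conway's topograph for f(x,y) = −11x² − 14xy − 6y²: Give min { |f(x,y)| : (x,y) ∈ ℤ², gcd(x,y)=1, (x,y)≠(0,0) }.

translate: b→-8 (≡14 mod 22), so (11,14,6)→(11,-8,3)
flip: (11,-8,3)→(3,8,11)
translate: b→2 (≡8 mod 6), so (3,8,11)→(3,2,6)
reduced (well bottom): (3,2,6) with a≤c, −a<b≤a
well minimum |f| = |-3| = 3 (negative-definite)

3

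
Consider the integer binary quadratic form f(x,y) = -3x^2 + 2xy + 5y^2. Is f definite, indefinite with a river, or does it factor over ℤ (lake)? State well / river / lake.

D = b²−4ac = 2² − 4·(-3)·5 = 64
D = 8² is a perfect square ⇒ form factors over ℤ ⇒ lakes

lake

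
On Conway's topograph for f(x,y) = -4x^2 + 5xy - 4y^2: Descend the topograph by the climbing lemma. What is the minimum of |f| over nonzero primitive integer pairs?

translate: b→3 (≡-5 mod 8), so (4,-5,4)→(4,3,3)
flip: (4,3,3)→(3,-3,4)
translate: b→3 (≡-3 mod 6), so (3,-3,4)→(3,3,4)
reduced (well bottom): (3,3,4) with a≤c, −a<b≤a
well minimum |f| = |-3| = 3 (negative-definite)

3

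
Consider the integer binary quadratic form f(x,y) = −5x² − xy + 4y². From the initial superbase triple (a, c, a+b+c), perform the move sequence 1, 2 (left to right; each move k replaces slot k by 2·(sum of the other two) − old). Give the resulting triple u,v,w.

start (-5,4,-2) = (f(1,0),f(0,1),f(1,1))
replace slot 1: 2·(4+(-2)) − (-5) = 9 → (9,4,-2)
replace slot 2: 2·(9+(-2)) − 4 = 10 → (9,10,-2)

9,10,-2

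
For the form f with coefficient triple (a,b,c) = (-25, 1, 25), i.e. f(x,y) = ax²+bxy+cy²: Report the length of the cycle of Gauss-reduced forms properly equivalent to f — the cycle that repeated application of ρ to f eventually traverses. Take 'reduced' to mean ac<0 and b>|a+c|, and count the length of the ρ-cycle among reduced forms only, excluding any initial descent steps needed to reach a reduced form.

D = 2501, ⌊√D⌋ = 50
river: ρ → (25,49,-1)
river: ρ → (-1,49,25)
river: ρ → (25,1,-25)
river: ρ → (-25,49,1)
river: ρ → (1,49,-25)
river: ρ → (-25,1,25)
ρ-cycle length = 6 (tail of 0 descent steps not counted)

6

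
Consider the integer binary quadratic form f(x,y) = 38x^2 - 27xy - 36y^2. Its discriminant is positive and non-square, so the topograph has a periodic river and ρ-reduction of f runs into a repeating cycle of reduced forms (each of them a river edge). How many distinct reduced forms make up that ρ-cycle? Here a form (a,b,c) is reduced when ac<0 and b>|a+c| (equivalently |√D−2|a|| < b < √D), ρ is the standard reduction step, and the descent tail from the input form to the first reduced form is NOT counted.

D = 6201, ⌊√D⌋ = 78
descent: ρ → (-36,27,38)  [lands on river]
river: ρ → (38,49,-25)
river: ρ → (-25,51,36)
river: ρ → (36,21,-40)
river: ρ → (-40,59,17)
river: ρ → (17,77,-4)
river: ρ → (-4,75,36)
river: ρ → (36,69,-10)
river: ρ → (-10,71,29)
river: ρ → (29,45,-36)
ρ-cycle length = 10 (tail of 1 descent step not counted)

10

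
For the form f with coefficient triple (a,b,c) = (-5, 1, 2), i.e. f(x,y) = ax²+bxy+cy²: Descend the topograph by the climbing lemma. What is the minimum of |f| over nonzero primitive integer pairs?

descent: ρ → (2,3,-4)  [lands on river]
river: ρ → (-4,5,1)
river: ρ → (1,5,-4)
river: ρ → (-4,3,2)
river: ρ → (2,5,-2)
river: ρ → (-2,3,4)
river: ρ → (4,5,-1)
river: ρ → (-1,5,4)
river: ρ → (4,3,-2)
river: ρ → (-2,5,2)
closes: descent 1, river 10
min |a| on river = 1

1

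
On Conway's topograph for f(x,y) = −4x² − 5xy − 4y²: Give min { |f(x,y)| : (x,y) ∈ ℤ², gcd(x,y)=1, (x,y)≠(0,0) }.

translate: b→-3 (≡5 mod 8), so (4,5,4)→(4,-3,3)
flip: (4,-3,3)→(3,3,4)
reduced (well bottom): (3,3,4) with a≤c, −a<b≤a
well minimum |f| = |-3| = 3 (negative-definite)

3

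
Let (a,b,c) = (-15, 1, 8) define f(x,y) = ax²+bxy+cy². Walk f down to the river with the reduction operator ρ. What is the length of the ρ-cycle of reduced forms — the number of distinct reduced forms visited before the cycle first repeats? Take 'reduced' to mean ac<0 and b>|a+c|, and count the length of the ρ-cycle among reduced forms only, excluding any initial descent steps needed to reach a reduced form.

D = 481, ⌊√D⌋ = 21
descent: ρ → (8,15,-8)  [lands on river]
river: ρ → (-8,17,6)
river: ρ → (6,19,-5)
river: ρ → (-5,21,2)
river: ρ → (2,19,-15)
river: ρ → (-15,11,6)
river: ρ → (6,13,-13)
river: ρ → (-13,13,6)
river: ρ → (6,11,-15)
river: ρ → (-15,19,2)
river: ρ → (2,21,-5)
river: ρ → (-5,19,6)
river: ρ → (6,17,-8)
river: ρ → (-8,15,8)
river: ρ → (8,17,-6)
river: ρ → (-6,19,5)
river: ρ → (5,21,-2)
river: ρ → (-2,19,15)
river: ρ → (15,11,-6)
river: ρ → (-6,13,13)
river: ρ → (13,13,-6)
river: ρ → (-6,11,15)
river: ρ → (15,19,-2)
river: ρ → (-2,21,5)
river: ρ → (5,19,-6)
river: ρ → (-6,17,8)
ρ-cycle length = 26 (tail of 1 descent step not counted)

26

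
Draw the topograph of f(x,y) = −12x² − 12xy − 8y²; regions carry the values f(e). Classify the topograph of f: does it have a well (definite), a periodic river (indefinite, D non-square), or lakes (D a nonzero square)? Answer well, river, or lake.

D = b²−4ac = (-12)² − 4·(-12)·(-8) = -240
D < 0 ⇒ definite ⇒ every region one sign ⇒ single well

well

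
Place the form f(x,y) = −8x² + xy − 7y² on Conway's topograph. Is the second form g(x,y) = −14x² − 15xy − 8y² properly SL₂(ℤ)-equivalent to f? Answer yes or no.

D₁ = -223, D₂ = -223
f is negative-definite; reduce −f:
−f: flip: (8,-1,7)→(7,1,8)
−f: reduced (well bottom): (7,1,8) with a≤c, −a<b≤a
flip sign back: reduced form of f is (-7,-1,-8)
g is negative-definite; reduce −g:
−g: translate: b→-13 (≡15 mod 28), so (14,15,8)→(14,-13,7)
−g: flip: (14,-13,7)→(7,13,14)
−g: translate: b→-1 (≡13 mod 14), so (7,13,14)→(7,-1,8)
−g: reduced (well bottom): (7,-1,8) with a≤c, −a<b≤a
flip sign back: reduced form of g is (-7,1,-8)
reduced forms (-7, -1, -8) vs (-7, 1, -8) ⇒ inequivalent

no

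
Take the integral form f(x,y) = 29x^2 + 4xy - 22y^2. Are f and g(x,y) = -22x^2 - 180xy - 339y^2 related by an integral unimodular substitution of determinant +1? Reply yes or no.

D₁ = 2568, D₂ = 2568
river cycle of f (length 6): (-22, 40, 11), (11, 48, -6), (-6, 48, 11), (11, 40, -22), (-22, 48, 3), (3, 48, -22)
river cycle of g (length 6): (-22, 40, 11), (11, 48, -6), (-6, 48, 11), (11, 40, -22), (-22, 48, 3), (3, 48, -22)
cycles coincide ⇒ equivalent

yes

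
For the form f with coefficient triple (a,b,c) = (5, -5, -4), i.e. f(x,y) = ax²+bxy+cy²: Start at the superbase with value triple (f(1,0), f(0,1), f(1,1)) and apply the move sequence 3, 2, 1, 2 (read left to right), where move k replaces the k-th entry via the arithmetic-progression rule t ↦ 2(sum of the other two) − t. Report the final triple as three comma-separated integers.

start (5,-4,-4) = (f(1,0),f(0,1),f(1,1))
replace slot 3: 2·(5+(-4)) − (-4) = 6 → (5,-4,6)
replace slot 2: 2·(5+6) − (-4) = 26 → (5,26,6)
replace slot 1: 2·(26+6) − 5 = 59 → (59,26,6)
replace slot 2: 2·(59+6) − 26 = 104 → (59,104,6)

59,104,6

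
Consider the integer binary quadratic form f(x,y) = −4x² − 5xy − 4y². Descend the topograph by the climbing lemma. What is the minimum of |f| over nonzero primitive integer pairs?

translate: b→-3 (≡5 mod 8), so (4,5,4)→(4,-3,3)
flip: (4,-3,3)→(3,3,4)
reduced (well bottom): (3,3,4) with a≤c, −a<b≤a
well minimum |f| = |-3| = 3 (negative-definite)

3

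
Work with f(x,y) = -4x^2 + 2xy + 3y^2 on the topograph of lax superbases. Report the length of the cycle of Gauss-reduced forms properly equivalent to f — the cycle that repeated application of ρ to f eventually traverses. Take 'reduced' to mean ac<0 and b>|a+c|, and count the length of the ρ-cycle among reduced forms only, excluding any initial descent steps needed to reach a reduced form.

D = 52, ⌊√D⌋ = 7
river: ρ → (3,4,-3)
river: ρ → (-3,2,4)
river: ρ → (4,6,-1)
river: ρ → (-1,6,4)
river: ρ → (4,2,-3)
river: ρ → (-3,4,3)
river: ρ → (3,2,-4)
river: ρ → (-4,6,1)
river: ρ → (1,6,-4)
river: ρ → (-4,2,3)
ρ-cycle length = 10 (tail of 0 descent steps not counted)

10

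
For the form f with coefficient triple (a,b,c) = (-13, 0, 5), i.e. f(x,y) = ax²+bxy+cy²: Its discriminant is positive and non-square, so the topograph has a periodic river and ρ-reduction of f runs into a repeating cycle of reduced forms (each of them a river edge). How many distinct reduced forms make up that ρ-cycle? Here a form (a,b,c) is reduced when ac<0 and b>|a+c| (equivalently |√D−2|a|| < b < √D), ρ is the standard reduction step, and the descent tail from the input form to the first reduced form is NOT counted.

D = 260, ⌊√D⌋ = 16
descent: ρ → (5,10,-8)  [lands on river]
river: ρ → (-8,6,7)
river: ρ → (7,8,-7)
river: ρ → (-7,6,8)
river: ρ → (8,10,-5)
river: ρ → (-5,10,8)
river: ρ → (8,6,-7)
river: ρ → (-7,8,7)
river: ρ → (7,6,-8)
river: ρ → (-8,10,5)
ρ-cycle length = 10 (tail of 1 descent step not counted)

10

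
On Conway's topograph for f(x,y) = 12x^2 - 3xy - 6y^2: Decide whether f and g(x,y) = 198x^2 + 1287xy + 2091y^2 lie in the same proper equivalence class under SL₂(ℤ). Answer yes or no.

D₁ = 297, D₂ = 297
river cycle of f (length 4): (-6, 15, 3), (3, 15, -6), (-6, 9, 9), (9, 9, -6)
river cycle of g (length 4): (-6, 15, 3), (3, 15, -6), (-6, 9, 9), (9, 9, -6)
cycles coincide ⇒ equivalent

yes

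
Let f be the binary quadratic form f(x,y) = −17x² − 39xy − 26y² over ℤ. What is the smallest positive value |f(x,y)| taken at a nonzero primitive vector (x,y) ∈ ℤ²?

translate: b→5 (≡39 mod 34), so (17,39,26)→(17,5,4)
flip: (17,5,4)→(4,-5,17)
translate: b→3 (≡-5 mod 8), so (4,-5,17)→(4,3,16)
reduced (well bottom): (4,3,16) with a≤c, −a<b≤a
well minimum |f| = |-4| = 4 (negative-definite)

4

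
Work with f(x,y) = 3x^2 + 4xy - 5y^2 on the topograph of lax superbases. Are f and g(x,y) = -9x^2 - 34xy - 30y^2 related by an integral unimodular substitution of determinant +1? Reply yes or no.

D₁ = 76, D₂ = 76
river cycle of f (length 6): (-5, 6, 2), (2, 6, -5), (-5, 4, 3), (3, 8, -1), (-1, 8, 3), (3, 4, -5)
river cycle of g (length 6): (-5, 6, 2), (2, 6, -5), (-5, 4, 3), (3, 8, -1), (-1, 8, 3), (3, 4, -5)
cycles coincide ⇒ equivalent

yes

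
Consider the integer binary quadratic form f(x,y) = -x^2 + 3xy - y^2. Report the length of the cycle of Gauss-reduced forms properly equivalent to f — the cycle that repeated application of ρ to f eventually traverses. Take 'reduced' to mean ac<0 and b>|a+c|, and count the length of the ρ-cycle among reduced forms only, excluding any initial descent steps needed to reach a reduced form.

D = 5, ⌊√D⌋ = 2
descent: ρ → (-1,1,1)  [lands on river]
river: ρ → (1,1,-1)
ρ-cycle length = 2 (tail of 1 descent step not counted)

2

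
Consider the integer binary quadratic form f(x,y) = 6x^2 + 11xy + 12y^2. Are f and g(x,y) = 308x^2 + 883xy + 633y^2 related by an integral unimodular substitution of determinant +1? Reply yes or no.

D₁ = -167, D₂ = -167
f: translate: b→-1 (≡11 mod 12), so (6,11,12)→(6,-1,7)
f: reduced (well bottom): (6,-1,7) with a≤c, −a<b≤a
g: translate: b→267 (≡883 mod 616), so (308,883,633)→(308,267,58)
g: flip: (308,267,58)→(58,-267,308)
g: translate: b→-35 (≡-267 mod 116), so (58,-267,308)→(58,-35,6)
g: flip: (58,-35,6)→(6,35,58)
g: translate: b→-1 (≡35 mod 12), so (6,35,58)→(6,-1,7)
g: reduced (well bottom): (6,-1,7) with a≤c, −a<b≤a
reduced forms (6, -1, 7) vs (6, -1, 7) ⇒ equivalent

yes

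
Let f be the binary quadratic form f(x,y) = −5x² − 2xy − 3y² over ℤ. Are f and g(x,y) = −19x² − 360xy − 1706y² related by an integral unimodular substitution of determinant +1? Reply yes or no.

D₁ = -56, D₂ = -56
f is negative-definite; reduce −f:
−f: flip: (5,2,3)→(3,-2,5)
−f: reduced (well bottom): (3,-2,5) with a≤c, −a<b≤a
flip sign back: reduced form of f is (-3,2,-5)
g is negative-definite; reduce −g:
−g: translate: b→18 (≡360 mod 38), so (19,360,1706)→(19,18,5)
−g: flip: (19,18,5)→(5,-18,19)
−g: translate: b→2 (≡-18 mod 10), so (5,-18,19)→(5,2,3)
−g: flip: (5,2,3)→(3,-2,5)
−g: reduced (well bottom): (3,-2,5) with a≤c, −a<b≤a
flip sign back: reduced form of g is (-3,2,-5)
reduced forms (-3, 2, -5) vs (-3, 2, -5) ⇒ equivalent

yes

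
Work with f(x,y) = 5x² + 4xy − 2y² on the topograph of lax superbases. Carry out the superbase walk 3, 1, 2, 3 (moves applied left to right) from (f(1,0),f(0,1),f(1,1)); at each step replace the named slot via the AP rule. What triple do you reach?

start (5,-2,7) = (f(1,0),f(0,1),f(1,1))
replace slot 3: 2·(5+(-2)) − 7 = -1 → (5,-2,-1)
replace slot 1: 2·((-2)+(-1)) − 5 = -11 → (-11,-2,-1)
replace slot 2: 2·((-11)+(-1)) − (-2) = -22 → (-11,-22,-1)
replace slot 3: 2·((-11)+(-22)) − (-1) = -65 → (-11,-22,-65)

-11,-22,-65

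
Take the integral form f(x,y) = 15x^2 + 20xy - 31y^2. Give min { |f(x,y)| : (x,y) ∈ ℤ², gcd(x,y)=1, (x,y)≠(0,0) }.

river: ρ → (-31,42,4)
river: ρ → (4,46,-9)
river: ρ → (-9,44,9)
river: ρ → (9,46,-4)
river: ρ → (-4,42,31)
river: ρ → (31,20,-15)
river: ρ → (-15,40,11)
river: ρ → (11,26,-36)
river: ρ → (-36,46,1)
river: ρ → (1,46,-36)
river: ρ → (-36,26,11)
river: ρ → (11,40,-15)
river: ρ → (-15,20,31)
river: ρ → (31,42,-4)
river: ρ → (-4,46,9)
river: ρ → (9,44,-9)
river: ρ → (-9,46,4)
river: ρ → (4,42,-31)
river: ρ → (-31,20,15)
river: ρ → (15,40,-11)
river: ρ → (-11,26,36)
river: ρ → (36,46,-1)
river: ρ → (-1,46,36)
river: ρ → (36,26,-11)
river: ρ → (-11,40,15)
river: ρ → (15,20,-31)
closes: descent 0, river 26
min |a| on river = 1

1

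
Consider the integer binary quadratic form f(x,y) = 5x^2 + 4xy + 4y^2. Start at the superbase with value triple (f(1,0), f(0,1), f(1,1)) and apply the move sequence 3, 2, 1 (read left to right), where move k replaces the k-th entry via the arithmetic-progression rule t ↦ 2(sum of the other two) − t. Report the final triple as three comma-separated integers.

start (5,4,13) = (f(1,0),f(0,1),f(1,1))
replace slot 3: 2·(5+4) − 13 = 5 → (5,4,5)
replace slot 2: 2·(5+5) − 4 = 16 → (5,16,5)
replace slot 1: 2·(16+5) − 5 = 37 → (37,16,5)

37,16,5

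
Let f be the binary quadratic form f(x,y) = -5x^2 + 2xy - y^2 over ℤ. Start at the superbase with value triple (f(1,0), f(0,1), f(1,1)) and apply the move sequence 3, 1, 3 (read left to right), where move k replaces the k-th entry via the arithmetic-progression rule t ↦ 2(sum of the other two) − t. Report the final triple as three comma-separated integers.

start (-5,-1,-4) = (f(1,0),f(0,1),f(1,1))
replace slot 3: 2·((-5)+(-1)) − (-4) = -8 → (-5,-1,-8)
replace slot 1: 2·((-1)+(-8)) − (-5) = -13 → (-13,-1,-8)
replace slot 3: 2·((-13)+(-1)) − (-8) = -20 → (-13,-1,-20)

-13,-1,-20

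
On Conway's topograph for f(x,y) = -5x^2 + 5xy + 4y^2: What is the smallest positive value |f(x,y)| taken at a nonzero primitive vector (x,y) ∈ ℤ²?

river: ρ → (4,3,-6)
river: ρ → (-6,9,1)
river: ρ → (1,9,-6)
river: ρ → (-6,3,4)
river: ρ → (4,5,-5)
river: ρ → (-5,5,4)
closes: descent 0, river 6
min |a| on river = 1

1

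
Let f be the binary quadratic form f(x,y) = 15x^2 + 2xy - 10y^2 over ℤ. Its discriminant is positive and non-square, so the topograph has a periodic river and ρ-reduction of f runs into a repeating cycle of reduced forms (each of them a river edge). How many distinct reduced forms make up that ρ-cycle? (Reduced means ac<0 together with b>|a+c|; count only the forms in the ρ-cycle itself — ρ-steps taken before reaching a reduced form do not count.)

D = 604, ⌊√D⌋ = 24
descent: ρ → (-10,18,7)  [lands on river]
river: ρ → (7,24,-1)
river: ρ → (-1,24,7)
river: ρ → (7,18,-10)
river: ρ → (-10,22,3)
river: ρ → (3,20,-17)
river: ρ → (-17,14,6)
river: ρ → (6,22,-5)
river: ρ → (-5,18,14)
river: ρ → (14,10,-9)
river: ρ → (-9,8,15)
river: ρ → (15,22,-2)
river: ρ → (-2,22,15)
river: ρ → (15,8,-9)
river: ρ → (-9,10,14)
river: ρ → (14,18,-5)
river: ρ → (-5,22,6)
river: ρ → (6,14,-17)
river: ρ → (-17,20,3)
river: ρ → (3,22,-10)
ρ-cycle length = 20 (tail of 1 descent step not counted)

20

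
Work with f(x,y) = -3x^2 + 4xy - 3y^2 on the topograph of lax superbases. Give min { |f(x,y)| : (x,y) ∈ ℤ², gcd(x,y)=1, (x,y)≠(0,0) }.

translate: b→2 (≡-4 mod 6), so (3,-4,3)→(3,2,2)
flip: (3,2,2)→(2,-2,3)
translate: b→2 (≡-2 mod 4), so (2,-2,3)→(2,2,3)
reduced (well bottom): (2,2,3) with a≤c, −a<b≤a
well minimum |f| = |-2| = 2 (negative-definite)

2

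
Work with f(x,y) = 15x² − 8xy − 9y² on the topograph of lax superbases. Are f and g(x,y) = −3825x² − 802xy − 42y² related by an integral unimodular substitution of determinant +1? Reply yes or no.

D₁ = 604, D₂ = 604
river cycle of f (length 20): (-9, 8, 15), (15, 22, -2), (-2, 22, 15), (15, 8, -9), (-9, 10, 14), (14, 18, -5), (-5, 22, 6), (6, 14, -17), (-17, 20, 3), (3, 22, -10), … (10 more)
river cycle of g (length 20): (-5, 18, 14), (14, 10, -9), (-9, 8, 15), (15, 22, -2), (-2, 22, 15), (15, 8, -9), (-9, 10, 14), (14, 18, -5), (-5, 22, 6), (6, 14, -17), … (10 more)
cycles coincide ⇒ equivalent

yes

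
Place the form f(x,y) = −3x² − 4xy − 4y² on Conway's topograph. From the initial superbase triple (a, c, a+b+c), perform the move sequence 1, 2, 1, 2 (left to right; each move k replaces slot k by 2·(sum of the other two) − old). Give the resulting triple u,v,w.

start (-3,-4,-11) = (f(1,0),f(0,1),f(1,1))
replace slot 1: 2·((-4)+(-11)) − (-3) = -27 → (-27,-4,-11)
replace slot 2: 2·((-27)+(-11)) − (-4) = -72 → (-27,-72,-11)
replace slot 1: 2·((-72)+(-11)) − (-27) = -139 → (-139,-72,-11)
replace slot 2: 2·((-139)+(-11)) − (-72) = -228 → (-139,-228,-11)

-139,-228,-11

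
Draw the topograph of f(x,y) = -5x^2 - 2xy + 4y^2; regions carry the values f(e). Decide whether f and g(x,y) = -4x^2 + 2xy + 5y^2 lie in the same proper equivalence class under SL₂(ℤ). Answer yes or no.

D₁ = 84, D₂ = 84
river cycle of f (length 6): (4, 2, -5), (-5, 8, 1), (1, 8, -5), (-5, 2, 4), (4, 6, -3), (-3, 6, 4)
river cycle of g (length 6): (5, 8, -1), (-1, 8, 5), (5, 2, -4), (-4, 6, 3), (3, 6, -4), (-4, 2, 5)
cycles differ ⇒ inequivalent

no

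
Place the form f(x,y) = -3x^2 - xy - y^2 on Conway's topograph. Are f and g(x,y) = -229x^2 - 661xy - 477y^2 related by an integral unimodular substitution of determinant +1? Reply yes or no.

D₁ = -11, D₂ = -11
f is negative-definite; reduce −f:
−f: flip: (3,1,1)→(1,-1,3)
−f: translate: b→1 (≡-1 mod 2), so (1,-1,3)→(1,1,3)
−f: reduced (well bottom): (1,1,3) with a≤c, −a<b≤a
flip sign back: reduced form of f is (-1,-1,-3)
g is negative-definite; reduce −g:
−g: translate: b→203 (≡661 mod 458), so (229,661,477)→(229,203,45)
−g: flip: (229,203,45)→(45,-203,229)
−g: translate: b→-23 (≡-203 mod 90), so (45,-203,229)→(45,-23,3)
−g: flip: (45,-23,3)→(3,23,45)
−g: translate: b→-1 (≡23 mod 6), so (3,23,45)→(3,-1,1)
−g: flip: (3,-1,1)→(1,1,3)
−g: reduced (well bottom): (1,1,3) with a≤c, −a<b≤a
flip sign back: reduced form of g is (-1,-1,-3)
reduced forms (-1, -1, -3) vs (-1, -1, -3) ⇒ equivalent

yes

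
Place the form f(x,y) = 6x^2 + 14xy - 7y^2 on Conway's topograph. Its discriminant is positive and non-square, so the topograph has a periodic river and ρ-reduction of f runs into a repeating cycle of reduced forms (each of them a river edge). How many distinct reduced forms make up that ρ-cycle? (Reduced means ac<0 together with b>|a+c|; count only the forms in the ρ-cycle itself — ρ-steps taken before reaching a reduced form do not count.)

D = 364, ⌊√D⌋ = 19
river: ρ → (-7,14,6)
river: ρ → (6,10,-11)
river: ρ → (-11,12,5)
river: ρ → (5,18,-2)
river: ρ → (-2,18,5)
river: ρ → (5,12,-11)
river: ρ → (-11,10,6)
river: ρ → (6,14,-7)
ρ-cycle length = 8 (tail of 0 descent steps not counted)

8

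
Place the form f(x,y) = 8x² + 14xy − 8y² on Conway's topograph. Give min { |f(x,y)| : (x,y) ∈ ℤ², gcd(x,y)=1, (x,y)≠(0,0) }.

river: ρ → (-8,18,4)
river: ρ → (4,14,-16)
river: ρ → (-16,18,2)
river: ρ → (2,18,-16)
river: ρ → (-16,14,4)
river: ρ → (4,18,-8)
river: ρ → (-8,14,8)
river: ρ → (8,18,-4)
river: ρ → (-4,14,16)
river: ρ → (16,18,-2)
river: ρ → (-2,18,16)
river: ρ → (16,14,-4)
river: ρ → (-4,18,8)
river: ρ → (8,14,-8)
closes: descent 0, river 14
min |a| on river = 2

2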